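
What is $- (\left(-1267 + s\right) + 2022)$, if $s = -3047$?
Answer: $2292$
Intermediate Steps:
$- (\left(-1267 + s\right) + 2022) = - (\left(-1267 - 3047\right) + 2022) = - (-4314 + 2022) = \left(-1\right) \left(-2292\right) = 2292$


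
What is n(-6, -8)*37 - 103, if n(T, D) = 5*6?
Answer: 1007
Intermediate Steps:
n(T, D) = 30
n(-6, -8)*37 - 103 = 30*37 - 103 = 1110 - 103 = 1007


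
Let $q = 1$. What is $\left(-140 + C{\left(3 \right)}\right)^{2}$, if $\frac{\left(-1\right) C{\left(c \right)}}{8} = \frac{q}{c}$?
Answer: $\frac{183184}{9} \approx 20354.0$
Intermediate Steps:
$C{\left(c \right)} = - \frac{8}{c}$ ($C{\left(c \right)} = - 8 \cdot 1 \frac{1}{c} = - \frac{8}{c}$)
$\left(-140 + C{\left(3 \right)}\right)^{2} = \left(-140 - \frac{8}{3}\right)^{2} = \left(- \frac{428}{3}\right)^{2} = \frac{183184}{9}$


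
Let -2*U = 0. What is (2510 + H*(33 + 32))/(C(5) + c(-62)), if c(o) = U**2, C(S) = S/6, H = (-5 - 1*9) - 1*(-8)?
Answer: 2544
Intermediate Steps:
U = 0 (U = -1/2*0 = 0)
H = -6 (H = (-5 - 9) + 8 = -14 + 8 = -6)
C(S) = S/6 (C(S) = S*(1/6) = S/6)
c(o) = 0 (c(o) = 0**2 = 0)
(2510 + H*(33 + 32))/(C(5) + c(-62)) = (2510 - 6*(33 + 32))/((1/6)*5 + 0) = (2510 - 6*65)/(5/6 + 0) = (2510 - 390)/(5/6) = 2120*(6/5) = 2544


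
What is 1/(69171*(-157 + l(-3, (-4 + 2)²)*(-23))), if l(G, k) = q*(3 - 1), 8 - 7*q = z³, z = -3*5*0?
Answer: -7/101473857 ≈ -6.8983e-8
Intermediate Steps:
z = 0 (z = -15*0 = 0)
q = 8/7 (q = 8/7 - ⅐*0³ = 8/7 - ⅐*0 = 8/7 + 0 = 8/7 ≈ 1.1429)
l(G, k) = 16/7 (l(G, k) = 8*(3 - 1)/7 = (8/7)*2 = 16/7)
1/(69171*(-157 + l(-3, (-4 + 2)²)*(-23))) = 1/(69171*(-157 + (16/7)*(-23))) = 1/(69171*(-157 - 368/7)) = 1/(69171*(-1467/7)) = (1/69171)*(-7/1467) = -7/101473857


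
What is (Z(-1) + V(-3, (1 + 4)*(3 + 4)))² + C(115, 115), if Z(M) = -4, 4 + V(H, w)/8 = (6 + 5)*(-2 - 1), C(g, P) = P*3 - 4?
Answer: 90341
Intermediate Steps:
C(g, P) = -4 + 3*P (C(g, P) = 3*P - 4 = -4 + 3*P)
V(H, w) = -296 (V(H, w) = -32 + 8*((6 + 5)*(-2 - 1)) = -32 + 8*(11*(-3)) = -32 + 8*(-33) = -32 - 264 = -296)
(Z(-1) + V(-3, (1 + 4)*(3 + 4)))² + C(115, 115) = (-4 - 296)² + (-4 + 3*115) = (-300)² + (-4 + 345) = 90000 + 341 = 90341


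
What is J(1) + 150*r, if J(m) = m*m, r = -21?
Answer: -3149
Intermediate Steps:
J(m) = m**2
J(1) + 150*r = 1**2 + 150*(-21) = 1 - 3150 = -3149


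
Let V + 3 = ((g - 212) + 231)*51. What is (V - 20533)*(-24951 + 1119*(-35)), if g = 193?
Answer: 623463984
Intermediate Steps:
V = 10809 (V = -3 + ((193 - 212) + 231)*51 = -3 + (-19 + 231)*51 = -3 + 212*51 = -3 + 10812 = 10809)
(V - 20533)*(-24951 + 1119*(-35)) = (10809 - 20533)*(-24951 + 1119*(-35)) = -9724*(-24951 - 39165) = -9724*(-64116) = 623463984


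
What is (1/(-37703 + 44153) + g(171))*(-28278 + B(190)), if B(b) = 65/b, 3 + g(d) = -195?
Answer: 1372308007549/245100 ≈ 5.5990e+6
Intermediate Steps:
g(d) = -198 (g(d) = -3 - 195 = -198)
(1/(-37703 + 44153) + g(171))*(-28278 + B(190)) = (1/(-37703 + 44153) - 198)*(-28278 + 65/190) = (1/6450 - 198)*(-28278 + 65*(1/190)) = (1/6450 - 198)*(-28278 + 13/38) = -1277099/6450*(-1074551/38) = 1372308007549/245100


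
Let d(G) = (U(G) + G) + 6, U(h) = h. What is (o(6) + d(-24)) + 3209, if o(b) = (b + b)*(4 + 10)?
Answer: 3335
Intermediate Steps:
o(b) = 28*b (o(b) = (2*b)*14 = 28*b)
d(G) = 6 + 2*G (d(G) = (G + G) + 6 = 2*G + 6 = 6 + 2*G)
(o(6) + d(-24)) + 3209 = (28*6 + (6 + 2*(-24))) + 3209 = (168 + (6 - 48)) + 3209 = (168 - 42) + 3209 = 126 + 3209 = 3335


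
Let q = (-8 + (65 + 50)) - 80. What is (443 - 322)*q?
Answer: 3267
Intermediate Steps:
q = 27 (q = (-8 + 115) - 80 = 107 - 80 = 27)
(443 - 322)*q = (443 - 322)*27 = 121*27 = 3267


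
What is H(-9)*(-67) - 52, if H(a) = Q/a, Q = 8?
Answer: 68/9 ≈ 7.5556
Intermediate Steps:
H(a) = 8/a
H(-9)*(-67) - 52 = (8/(-9))*(-67) - 52 = (8*(-1/9))*(-67) - 52 = -8/9*(-67) - 52 = 536/9 - 52 = 68/9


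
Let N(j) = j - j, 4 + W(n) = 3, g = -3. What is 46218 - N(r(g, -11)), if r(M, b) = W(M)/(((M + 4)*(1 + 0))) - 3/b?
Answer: 46218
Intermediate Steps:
W(n) = -1 (W(n) = -4 + 3 = -1)
r(M, b) = -1/(4 + M) - 3/b (r(M, b) = -1/((M + 4)*(1 + 0)) - 3/b = -1/((4 + M)*1) - 3/b = -1/(4 + M) - 3/b)
N(j) = 0
46218 - N(r(g, -11)) = 46218 - 1*0 = 46218 + 0 = 46218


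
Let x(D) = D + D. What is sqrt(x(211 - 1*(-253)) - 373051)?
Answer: 3*I*sqrt(41347) ≈ 610.02*I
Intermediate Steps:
x(D) = 2*D
sqrt(x(211 - 1*(-253)) - 373051) = sqrt(2*(211 - 1*(-253)) - 373051) = sqrt(2*(211 + 253) - 373051) = sqrt(2*464 - 373051) = sqrt(928 - 373051) = sqrt(-372123) = 3*I*sqrt(41347)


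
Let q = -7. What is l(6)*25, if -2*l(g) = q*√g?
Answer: 175*√6/2 ≈ 214.33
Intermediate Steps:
l(g) = 7*√g/2 (l(g) = -(-7)*√g/2 = 7*√g/2)
l(6)*25 = (7*√6/2)*25 = 175*√6/2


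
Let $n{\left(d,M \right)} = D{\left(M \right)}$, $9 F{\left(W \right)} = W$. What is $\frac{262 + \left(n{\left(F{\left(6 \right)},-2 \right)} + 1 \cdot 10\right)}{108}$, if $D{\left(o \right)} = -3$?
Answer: $\frac{269}{108} \approx 2.4907$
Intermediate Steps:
$F{\left(W \right)} = \frac{W}{9}$
$n{\left(d,M \right)} = -3$
$\frac{262 + \left(n{\left(F{\left(6 \right)},-2 \right)} + 1 \cdot 10\right)}{108} = \frac{262 + \left(-3 + 1 \cdot 10\right)}{108} = \left(262 + \left(-3 + 10\right)\right) \frac{1}{108} = \left(262 + 7\right) \frac{1}{108} = 269 \cdot \frac{1}{108} = \frac{269}{108}$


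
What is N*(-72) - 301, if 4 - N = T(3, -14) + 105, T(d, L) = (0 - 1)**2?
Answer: 7043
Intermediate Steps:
T(d, L) = 1 (T(d, L) = (-1)**2 = 1)
N = -102 (N = 4 - (1 + 105) = 4 - 1*106 = 4 - 106 = -102)
N*(-72) - 301 = -102*(-72) - 301 = 7344 - 301 = 7043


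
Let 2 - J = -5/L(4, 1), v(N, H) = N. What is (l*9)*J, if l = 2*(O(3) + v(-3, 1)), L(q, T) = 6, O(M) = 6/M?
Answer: -51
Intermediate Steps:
J = 17/6 (J = 2 - (-5)/6 = 2 - 1*(-⅚) = 2 + ⅚ = 17/6 ≈ 2.8333)
l = -2 (l = 2*(6/3 - 3) = 2*(6*(⅓) - 3) = 2*(2 - 3) = 2*(-1) = -2)
(l*9)*J = -2*9*(17/6) = -18*17/6 = -51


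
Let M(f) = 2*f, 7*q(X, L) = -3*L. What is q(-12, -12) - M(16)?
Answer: -188/7 ≈ -26.857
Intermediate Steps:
q(X, L) = -3*L/7 (q(X, L) = (-3*L)/7 = -3*L/7)
q(-12, -12) - M(16) = -3/7*(-12) - 2*16 = 36/7 - 1*32 = 36/7 - 32 = -188/7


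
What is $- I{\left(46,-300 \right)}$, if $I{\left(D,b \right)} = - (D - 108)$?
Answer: $-62$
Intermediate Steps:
$I{\left(D,b \right)} = 108 - D$ ($I{\left(D,b \right)} = - (-108 + D) = 108 - D$)
$- I{\left(46,-300 \right)} = - (108 - 46) = \left(-1\right) 62 = -62$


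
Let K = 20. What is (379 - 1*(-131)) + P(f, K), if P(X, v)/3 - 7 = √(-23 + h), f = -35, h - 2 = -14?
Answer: 531 + 3*I*√35 ≈ 531.0 + 17.748*I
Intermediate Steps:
h = -12 (h = 2 - 14 = -12)
P(X, v) = 21 + 3*I*√35 (P(X, v) = 21 + 3*√(-23 - 12) = 21 + 3*√(-35) = 21 + 3*(I*√35) = 21 + 3*I*√35)
(379 - 1*(-131)) + P(f, K) = (379 - 1*(-131)) + (21 + 3*I*√35) = (379 + 131) + (21 + 3*I*√35) = 510 + (21 + 3*I*√35) = 531 + 3*I*√35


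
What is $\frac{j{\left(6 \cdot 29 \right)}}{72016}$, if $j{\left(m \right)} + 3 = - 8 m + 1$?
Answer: $- \frac{697}{36008} \approx -0.019357$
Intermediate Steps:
$j{\left(m \right)} = -2 - 8 m$ ($j{\left(m \right)} = -3 - \left(-1 + 8 m\right) = -2 - 8 m$)
$\frac{j{\left(6 \cdot 29 \right)}}{72016} = \frac{-2 - 8 \cdot 6 \cdot 29}{72016} = \left(-2 - 1392\right) \frac{1}{72016} = \left(-1394\right) \frac{1}{72016} = - \frac{697}{36008}$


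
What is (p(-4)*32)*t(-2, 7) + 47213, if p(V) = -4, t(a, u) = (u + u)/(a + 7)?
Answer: 234273/5 ≈ 46855.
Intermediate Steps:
t(a, u) = 2*u/(7 + a) (t(a, u) = (2*u)/(7 + a) = 2*u/(7 + a))
(p(-4)*32)*t(-2, 7) + 47213 = (-4*32)*(2*7/(7 - 2)) + 47213 = -256*7/5 + 47213 = -128*14/5 + 47213 = -1792/5 + 47213 = 234273/5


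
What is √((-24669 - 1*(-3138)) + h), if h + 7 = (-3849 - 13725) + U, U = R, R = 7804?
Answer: 2*I*√7827 ≈ 176.94*I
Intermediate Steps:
U = 7804
h = -9777 (h = -7 + ((-3849 - 13725) + 7804) = -7 + (-17574 + 7804) = -7 - 9770 = -9777)
√((-24669 - 1*(-3138)) + h) = √((-24669 - 1*(-3138)) - 9777) = √((-24669 + 3138) - 9777) = √(-21531 - 9777) = √(-31308) = 2*I*√7827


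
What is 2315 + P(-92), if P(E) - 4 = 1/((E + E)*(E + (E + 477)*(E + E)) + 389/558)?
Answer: 16888652477625/7282730693 ≈ 2319.0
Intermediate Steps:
P(E) = 4 + 1/(389/558 + 2*E*(E + 2*E*(477 + E))) (P(E) = 4 + 1/((E + E)*(E + (E + 477)*(E + E)) + 389/558) = 4 + 1/((2*E)*(E + (477 + E)*(2*E)) + 389*(1/558)) = 4 + 1/((2*E)*(E + 2*E*(477 + E)) + 389/558) = 4 + 1/(2*E*(E + 2*E*(477 + E)) + 389/558) = 4 + 1/(389/558 + 2*E*(E + 2*E*(477 + E))))
2315 + P(-92) = 2315 + 2*(1057 + 4464*(-92)³ + 2131560*(-92)²)/(389 + 2232*(-92)³ + 1065780*(-92)²) = 2315 + 2*(1057 + 4464*(-778688) + 2131560*8464)/(389 + 2232*(-778688) + 1065780*8464) = 2315 + 2*(1057 - 3476063232 + 18041523840)/(389 - 1738031616 + 9020761920) = 2315 + 2*14565461665/7282730693 = 2315 + 2*(1/7282730693)*14565461665 = 2315 + 29130923330/7282730693 = 16888652477625/7282730693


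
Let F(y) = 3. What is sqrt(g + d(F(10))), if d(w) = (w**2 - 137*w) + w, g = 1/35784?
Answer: I*sqrt(14192148110)/5964 ≈ 19.975*I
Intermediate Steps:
g = 1/35784 ≈ 2.7945e-5
d(w) = w**2 - 136*w
sqrt(g + d(F(10))) = sqrt(1/35784 + 3*(-136 + 3)) = sqrt(1/35784 + 3*(-133)) = sqrt(1/35784 - 399) = sqrt(-14277815/35784) = I*sqrt(14192148110)/5964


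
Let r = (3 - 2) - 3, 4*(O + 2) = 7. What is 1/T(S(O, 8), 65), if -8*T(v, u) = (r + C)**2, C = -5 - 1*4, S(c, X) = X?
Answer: -8/121 ≈ -0.066116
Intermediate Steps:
O = -1/4 (O = -2 + (1/4)*7 = -2 + 7/4 = -1/4 ≈ -0.25000)
C = -9 (C = -5 - 4 = -9)
r = -2 (r = 1 - 3 = -2)
T(v, u) = -121/8 (T(v, u) = -(-2 - 9)**2/8 = -1/8*(-11)**2 = -1/8*121 = -121/8)
1/T(S(O, 8), 65) = 1/(-121/8) = -8/121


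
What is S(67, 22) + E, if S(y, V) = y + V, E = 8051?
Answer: 8140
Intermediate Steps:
S(y, V) = V + y
S(67, 22) + E = (22 + 67) + 8051 = 89 + 8051 = 8140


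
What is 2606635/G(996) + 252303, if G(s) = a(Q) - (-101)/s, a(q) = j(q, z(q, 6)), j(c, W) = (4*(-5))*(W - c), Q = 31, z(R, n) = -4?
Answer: 178527342663/697301 ≈ 2.5603e+5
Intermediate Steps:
j(c, W) = -20*W + 20*c (j(c, W) = -20*(W - c) = -20*W + 20*c)
a(q) = 80 + 20*q (a(q) = -20*(-4) + 20*q = 80 + 20*q)
G(s) = 700 + 101/s (G(s) = (80 + 20*31) - (-101)/s = (80 + 620) + 101/s = 700 + 101/s)
2606635/G(996) + 252303 = 2606635/(700 + 101/996) + 252303 = 2606635/(697301/996) + 252303 = 2606635*(996/697301) + 252303 = 2596208460/697301 + 252303 = 178527342663/697301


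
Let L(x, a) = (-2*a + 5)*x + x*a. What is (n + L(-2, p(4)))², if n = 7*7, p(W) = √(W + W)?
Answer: 1553 + 312*√2 ≈ 1994.2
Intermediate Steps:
p(W) = √2*√W (p(W) = √(2*W) = √2*√W)
L(x, a) = a*x + x*(5 - 2*a) (L(x, a) = (5 - 2*a)*x + a*x = x*(5 - 2*a) + a*x = a*x + x*(5 - 2*a))
n = 49
(n + L(-2, p(4)))² = (49 - 2*(5 - √2*√4))² = (49 - 2*(5 - √2*2))² = (49 - 2*(5 - 2*√2))² = (49 + (-10 + 4*√2))² = (39 + 4*√2)²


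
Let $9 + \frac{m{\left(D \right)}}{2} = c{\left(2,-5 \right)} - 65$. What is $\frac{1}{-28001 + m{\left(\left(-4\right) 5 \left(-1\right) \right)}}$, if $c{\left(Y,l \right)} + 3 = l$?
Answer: $- \frac{1}{28165} \approx -3.5505 \cdot 10^{-5}$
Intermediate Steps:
$c{\left(Y,l \right)} = -3 + l$
$m{\left(D \right)} = -164$ ($m{\left(D \right)} = -18 + 2 \left(\left(-3 - 5\right) - 65\right) = -18 + 2 \left(-8 - 65\right) = -18 + 2 \left(-73\right) = -18 - 146 = -164$)
$\frac{1}{-28001 + m{\left(\left(-4\right) 5 \left(-1\right) \right)}} = \frac{1}{-28001 - 164} = \frac{1}{-28165} = - \frac{1}{28165}$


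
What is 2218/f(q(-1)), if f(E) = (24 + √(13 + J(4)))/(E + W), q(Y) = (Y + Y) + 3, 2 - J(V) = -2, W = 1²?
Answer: 106464/559 - 4436*√17/559 ≈ 157.74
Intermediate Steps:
W = 1
J(V) = 4 (J(V) = 2 - 1*(-2) = 2 + 2 = 4)
q(Y) = 3 + 2*Y (q(Y) = 2*Y + 3 = 3 + 2*Y)
f(E) = (24 + √17)/(1 + E) (f(E) = (24 + √(13 + 4))/(E + 1) = (24 + √17)/(1 + E))
2218/f(q(-1)) = 2218/(((24 + √17)/(1 + (3 + 2*(-1))))) = 2218/(((24 + √17)/(1 + (3 - 2)))) = 2218/(((24 + √17)/(1 + 1))) = 2218/(((24 + √17)/2)) = 2218/(12 + √17/2)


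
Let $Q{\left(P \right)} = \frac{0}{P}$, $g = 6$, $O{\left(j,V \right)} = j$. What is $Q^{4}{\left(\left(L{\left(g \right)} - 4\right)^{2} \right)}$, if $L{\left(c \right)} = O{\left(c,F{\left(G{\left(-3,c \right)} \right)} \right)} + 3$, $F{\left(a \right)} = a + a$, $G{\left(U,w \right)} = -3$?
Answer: $0$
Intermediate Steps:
$F{\left(a \right)} = 2 a$
$L{\left(c \right)} = 3 + c$ ($L{\left(c \right)} = c + 3 = 3 + c$)
$Q{\left(P \right)} = 0$
$Q^{4}{\left(\left(L{\left(g \right)} - 4\right)^{2} \right)} = 0^{4} = 0$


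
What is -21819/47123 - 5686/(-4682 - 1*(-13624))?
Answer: -231523438/210686933 ≈ -1.0989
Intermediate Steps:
-21819/47123 - 5686/(-4682 - 1*(-13624)) = -21819*1/47123 - 5686/(-4682 + 13624) = -21819/47123 - 5686/8942 = -21819/47123 - 5686*1/8942 = -21819/47123 - 2843/4471 = -231523438/210686933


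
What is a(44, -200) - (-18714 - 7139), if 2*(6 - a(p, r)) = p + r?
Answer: 25937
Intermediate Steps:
a(p, r) = 6 - p/2 - r/2 (a(p, r) = 6 - (p + r)/2 = 6 + (-p/2 - r/2) = 6 - p/2 - r/2)
a(44, -200) - (-18714 - 7139) = (6 - ½*44 - ½*(-200)) - (-18714 - 7139) = (6 - 22 + 100) - 1*(-25853) = 84 + 25853 = 25937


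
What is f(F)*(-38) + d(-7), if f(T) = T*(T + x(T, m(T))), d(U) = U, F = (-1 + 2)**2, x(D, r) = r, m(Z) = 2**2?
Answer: -197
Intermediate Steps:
m(Z) = 4
F = 1 (F = 1**2 = 1)
f(T) = T*(4 + T) (f(T) = T*(T + 4) = T*(4 + T))
f(F)*(-38) + d(-7) = (1*(4 + 1))*(-38) - 7 = (1*5)*(-38) - 7 = 5*(-38) - 7 = -190 - 7 = -197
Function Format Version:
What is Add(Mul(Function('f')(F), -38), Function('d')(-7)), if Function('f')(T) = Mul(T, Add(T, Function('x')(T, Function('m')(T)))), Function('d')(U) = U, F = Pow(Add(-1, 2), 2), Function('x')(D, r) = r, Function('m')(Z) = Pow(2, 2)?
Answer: -197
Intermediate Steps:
Function('m')(Z) = 4
F = 1 (F = Pow(1, 2) = 1)
Function('f')(T) = Mul(T, Add(4, T)) (Function('f')(T) = Mul(T, Add(T, 4)) = Mul(T, Add(4, T)))
Add(Mul(Function('f')(F), -38), Function('d')(-7)) = Add(Mul(Mul(1, Add(4, 1)), -38), -7) = Add(Mul(Mul(1, 5), -38), -7) = Add(Mul(5, -38), -7) = Add(-190, -7) = -197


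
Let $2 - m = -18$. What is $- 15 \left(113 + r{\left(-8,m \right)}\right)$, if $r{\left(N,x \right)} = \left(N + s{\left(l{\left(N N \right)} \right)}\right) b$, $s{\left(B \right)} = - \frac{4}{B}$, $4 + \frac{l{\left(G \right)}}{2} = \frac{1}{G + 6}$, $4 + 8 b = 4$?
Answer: $-1695$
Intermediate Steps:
$b = 0$ ($b = - \frac{1}{2} + \frac{1}{8} \cdot 4 = - \frac{1}{2} + \frac{1}{2} = 0$)
$m = 20$ ($m = 2 - -18 = 2 + 18 = 20$)
$l{\left(G \right)} = -8 + \frac{2}{6 + G}$ ($l{\left(G \right)} = -8 + \frac{2}{G + 6} = -8 + \frac{2}{6 + G}$)
$r{\left(N,x \right)} = 0$ ($r{\left(N,x \right)} = \left(N - \frac{4}{2 \frac{1}{6 + N N} \left(-23 - 4 N N\right)}\right) 0 = \left(N - \frac{4}{2 \frac{1}{6 + N^{2}} \left(-23 - 4 N^{2}\right)}\right) 0 = \left(N - 4 \frac{6 + N^{2}}{2 \left(-23 - 4 N^{2}\right)}\right) 0 = \left(N - \frac{2 \left(6 + N^{2}\right)}{-23 - 4 N^{2}}\right) 0 = 0$)
$- 15 \left(113 + r{\left(-8,m \right)}\right) = - 15 \left(113 + 0\right) = \left(-15\right) 113 = -1695$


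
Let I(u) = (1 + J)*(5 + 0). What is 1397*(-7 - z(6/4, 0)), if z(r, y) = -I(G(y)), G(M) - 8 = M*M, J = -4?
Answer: -30734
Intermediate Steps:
G(M) = 8 + M² (G(M) = 8 + M*M = 8 + M²)
I(u) = -15 (I(u) = (1 - 4)*(5 + 0) = -3*5 = -15)
z(r, y) = 15 (z(r, y) = -1*(-15) = 15)
1397*(-7 - z(6/4, 0)) = 1397*(-7 - 1*15) = 1397*(-7 - 15) = 1397*(-22) = -30734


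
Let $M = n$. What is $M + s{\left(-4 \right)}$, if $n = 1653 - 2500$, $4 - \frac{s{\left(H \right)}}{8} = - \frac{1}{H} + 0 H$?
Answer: $-817$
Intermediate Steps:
$s{\left(H \right)} = 32 + \frac{8}{H}$ ($s{\left(H \right)} = 32 - 8 \left(- \frac{1}{H} + 0 H\right) = 32 - 8 \left(- \frac{1}{H} + 0\right) = 32 - 8 \left(- \frac{1}{H}\right) = 32 + \frac{8}{H}$)
$n = -847$ ($n = 1653 - 2500 = -847$)
$M = -847$
$M + s{\left(-4 \right)} = -847 + \left(32 + \frac{8}{-4}\right) = -847 + \left(32 + 8 \left(- \frac{1}{4}\right)\right) = -847 + \left(32 - 2\right) = -847 + 30 = -817$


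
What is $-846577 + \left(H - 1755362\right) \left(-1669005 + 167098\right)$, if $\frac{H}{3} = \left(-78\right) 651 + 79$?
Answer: $2864825177736$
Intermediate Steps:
$H = -152097$ ($H = 3 \left(\left(-78\right) 651 + 79\right) = 3 \left(-50778 + 79\right) = 3 \left(-50699\right) = -152097$)
$-846577 + \left(H - 1755362\right) \left(-1669005 + 167098\right) = -846577 + \left(-152097 - 1755362\right) \left(-1669005 + 167098\right) = -846577 + \left(-152097 - 1755362\right) \left(-1501907\right) = -846577 - -2864826024313 = -846577 + 2864826024313 = 2864825177736$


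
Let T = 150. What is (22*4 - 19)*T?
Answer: 10350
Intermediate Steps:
(22*4 - 19)*T = (22*4 - 19)*150 = (88 - 19)*150 = 69*150 = 10350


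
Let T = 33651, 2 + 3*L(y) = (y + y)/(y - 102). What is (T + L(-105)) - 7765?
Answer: 5358334/207 ≈ 25886.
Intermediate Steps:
L(y) = -⅔ + 2*y/(3*(-102 + y)) (L(y) = -⅔ + ((y + y)/(y - 102))/3 = -⅔ + ((2*y)/(-102 + y))/3 = -⅔ + (2*y/(-102 + y))/3 = -⅔ + 2*y/(3*(-102 + y)))
(T + L(-105)) - 7765 = (33651 + 68/(-102 - 105)) - 7765 = (33651 + 68/(-207)) - 7765 = (33651 + 68*(-1/207)) - 7765 = (33651 - 68/207) - 7765 = 6965689/207 - 7765 = 5358334/207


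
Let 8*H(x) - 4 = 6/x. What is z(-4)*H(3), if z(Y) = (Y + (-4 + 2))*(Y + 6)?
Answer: -9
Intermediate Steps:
H(x) = 1/2 + 3/(4*x) (H(x) = 1/2 + (6/x)/8 = 1/2 + 3/(4*x))
z(Y) = (-2 + Y)*(6 + Y) (z(Y) = (Y - 2)*(6 + Y) = (-2 + Y)*(6 + Y))
z(-4)*H(3) = (-12 + (-4)**2 + 4*(-4))*((1/4)*(3 + 2*3)/3) = (-12 + 16 - 16)*((1/4)*(1/3)*(3 + 6)) = -3*9/3 = -12*3/4 = -9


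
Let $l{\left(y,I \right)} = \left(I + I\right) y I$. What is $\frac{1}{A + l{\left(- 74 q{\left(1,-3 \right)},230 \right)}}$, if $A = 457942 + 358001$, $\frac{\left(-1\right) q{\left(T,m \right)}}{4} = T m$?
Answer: $- \frac{1}{93134457} \approx -1.0737 \cdot 10^{-8}$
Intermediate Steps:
$q{\left(T,m \right)} = - 4 T m$
$A = 815943$
$l{\left(y,I \right)} = 2 y I^{2}$ ($l{\left(y,I \right)} = 2 I y I = 2 y I^{2}$)
$\frac{1}{A + l{\left(- 74 q{\left(1,-3 \right)},230 \right)}} = \frac{1}{815943 + 2 \left(- 74 \left(\left(-4\right) 1 \left(-3\right)\right)\right) 230^{2}} = \frac{1}{815943 + 2 \left(\left(-74\right) 12\right) 52900} = \frac{1}{815943 + 2 \left(-888\right) 52900} = \frac{1}{815943 - 93950400} = \frac{1}{-93134457} = - \frac{1}{93134457}$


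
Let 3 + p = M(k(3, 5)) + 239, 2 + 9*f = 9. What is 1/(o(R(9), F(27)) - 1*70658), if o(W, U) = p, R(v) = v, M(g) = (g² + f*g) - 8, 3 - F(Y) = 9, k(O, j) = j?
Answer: -9/633610 ≈ -1.4204e-5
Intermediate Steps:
f = 7/9 (f = -2/9 + (⅑)*9 = -2/9 + 1 = 7/9 ≈ 0.77778)
F(Y) = -6 (F(Y) = 3 - 1*9 = 3 - 9 = -6)
M(g) = -8 + g² + 7*g/9 (M(g) = (g² + 7*g/9) - 8 = -8 + g² + 7*g/9)
p = 2312/9 (p = -3 + ((-8 + 5² + (7/9)*5) + 239) = -3 + ((-8 + 25 + 35/9) + 239) = -3 + (188/9 + 239) = -3 + 2339/9 = 2312/9 ≈ 256.89)
o(W, U) = 2312/9
1/(o(R(9), F(27)) - 1*70658) = 1/(2312/9 - 1*70658) = 1/(2312/9 - 70658) = 1/(-633610/9) = -9/633610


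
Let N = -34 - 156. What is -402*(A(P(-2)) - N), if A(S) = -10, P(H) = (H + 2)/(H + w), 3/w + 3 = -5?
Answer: -72360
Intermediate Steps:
w = -3/8 (w = 3/(-3 - 5) = 3/(-8) = 3*(-⅛) = -3/8 ≈ -0.37500)
P(H) = (2 + H)/(-3/8 + H) (P(H) = (H + 2)/(H - 3/8) = (2 + H)/(-3/8 + H))
N = -190
-402*(A(P(-2)) - N) = -402*(-10 - 1*(-190)) = -402*(-10 + 190) = -402*180 = -72360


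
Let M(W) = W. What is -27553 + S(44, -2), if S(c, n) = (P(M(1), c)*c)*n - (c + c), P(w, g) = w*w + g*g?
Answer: -198097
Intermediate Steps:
P(w, g) = g² + w² (P(w, g) = w² + g² = g² + w²)
S(c, n) = -2*c + c*n*(1 + c²) (S(c, n) = ((c² + 1²)*c)*n - (c + c) = ((c² + 1)*c)*n - 2*c = ((1 + c²)*c)*n - 2*c = (c*(1 + c²))*n - 2*c = c*n*(1 + c²) - 2*c = -2*c + c*n*(1 + c²))
-27553 + S(44, -2) = -27553 + 44*(-2 - 2*(1 + 44²)) = -27553 + 44*(-2 - 2*(1 + 1936)) = -27553 + 44*(-2 - 2*1937) = -27553 + 44*(-2 - 3874) = -27553 + 44*(-3876) = -27553 - 170544 = -198097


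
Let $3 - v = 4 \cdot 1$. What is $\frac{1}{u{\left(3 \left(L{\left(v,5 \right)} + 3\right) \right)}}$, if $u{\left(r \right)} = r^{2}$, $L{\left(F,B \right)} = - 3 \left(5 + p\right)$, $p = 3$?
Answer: $\frac{1}{3969} \approx 0.00025195$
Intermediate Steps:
$v = -1$ ($v = 3 - 4 \cdot 1 = 3 - 4 = -1$)
$L{\left(F,B \right)} = -24$ ($L{\left(F,B \right)} = - 3 \left(5 + 3\right) = \left(-3\right) 8 = -24$)
$\frac{1}{u{\left(3 \left(L{\left(v,5 \right)} + 3\right) \right)}} = \frac{1}{\left(3 \left(-24 + 3\right)\right)^{2}} = \frac{1}{\left(3 \left(-21\right)\right)^{2}} = \frac{1}{\left(-63\right)^{2}} = \frac{1}{3969}$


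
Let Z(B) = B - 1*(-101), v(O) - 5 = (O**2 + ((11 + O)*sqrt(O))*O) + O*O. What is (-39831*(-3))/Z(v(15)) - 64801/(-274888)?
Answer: -4533806868085/135544798808 + 23301135*sqrt(15)/986182 ≈ 58.061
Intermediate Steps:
v(O) = 5 + 2*O**2 + O**(3/2)*(11 + O) (v(O) = 5 + ((O**2 + ((11 + O)*sqrt(O))*O) + O*O) = 5 + ((O**2 + (sqrt(O)*(11 + O))*O) + O**2) = 5 + ((O**2 + O**(3/2)*(11 + O)) + O**2) = 5 + (2*O**2 + O**(3/2)*(11 + O)) = 5 + 2*O**2 + O**(3/2)*(11 + O))
Z(B) = 101 + B (Z(B) = B + 101 = 101 + B)
(-39831*(-3))/Z(v(15)) - 64801/(-274888) = (-39831*(-3))/(101 + (5 + 15**(5/2) + 2*15**2 + 11*15**(3/2))) - 64801/(-274888) = 119493/(101 + (5 + 225*sqrt(15) + 2*225 + 11*(15*sqrt(15)))) - 64801*(-1/274888) = 119493/(101 + (5 + 225*sqrt(15) + 450 + 165*sqrt(15))) + 64801/274888 = 119493/(101 + (455 + 390*sqrt(15))) + 64801/274888 = 119493/(556 + 390*sqrt(15)) + 64801/274888 = 64801/274888 + 119493/(556 + 390*sqrt(15))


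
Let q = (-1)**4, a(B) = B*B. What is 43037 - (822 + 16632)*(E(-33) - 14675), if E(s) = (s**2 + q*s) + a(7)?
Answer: 236893817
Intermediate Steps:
a(B) = B**2
q = 1
E(s) = 49 + s + s**2 (E(s) = (s**2 + 1*s) + 7**2 = (s**2 + s) + 49 = (s + s**2) + 49 = 49 + s + s**2)
43037 - (822 + 16632)*(E(-33) - 14675) = 43037 - (822 + 16632)*((49 - 33 + (-33)**2) - 14675) = 43037 - 17454*((49 - 33 + 1089) - 14675) = 43037 - 17454*(1105 - 14675) = 43037 - 17454*(-13570) = 43037 - 1*(-236850780) = 43037 + 236850780 = 236893817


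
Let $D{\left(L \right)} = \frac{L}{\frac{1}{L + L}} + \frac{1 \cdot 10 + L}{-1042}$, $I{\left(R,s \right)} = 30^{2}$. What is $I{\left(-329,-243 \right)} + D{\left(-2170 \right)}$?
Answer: $\frac{4907143780}{521} \approx 9.4187 \cdot 10^{6}$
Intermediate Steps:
$I{\left(R,s \right)} = 900$
$D{\left(L \right)} = - \frac{5}{521} + 2 L^{2} - \frac{L}{1042}$ ($D{\left(L \right)} = \frac{L}{\frac{1}{2 L}} + \left(10 + L\right) \left(- \frac{1}{1042}\right) = \frac{L}{\frac{1}{2} \frac{1}{L}} - \left(\frac{5}{521} + \frac{L}{1042}\right) = L 2 L - \left(\frac{5}{521} + \frac{L}{1042}\right) = 2 L^{2} - \left(\frac{5}{521} + \frac{L}{1042}\right) = - \frac{5}{521} + 2 L^{2} - \frac{L}{1042}$)
$I{\left(-329,-243 \right)} + D{\left(-2170 \right)} = 900 - \left(- \frac{1080}{521} - 9417800\right) = 900 + \left(- \frac{5}{521} + 2 \cdot 4708900 + \frac{1085}{521}\right) = 900 + \left(- \frac{5}{521} + 9417800 + \frac{1085}{521}\right) = 900 + \frac{4906674880}{521} = \frac{4907143780}{521}$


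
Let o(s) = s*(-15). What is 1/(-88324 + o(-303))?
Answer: -1/83779 ≈ -1.1936e-5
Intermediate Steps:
o(s) = -15*s
1/(-88324 + o(-303)) = 1/(-88324 - 15*(-303)) = 1/(-88324 + 4545) = 1/(-83779) = -1/83779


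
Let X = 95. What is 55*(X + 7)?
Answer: 5610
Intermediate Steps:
55*(X + 7) = 55*(95 + 7) = 55*102 = 5610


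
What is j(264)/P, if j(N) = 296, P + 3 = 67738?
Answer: 296/67735 ≈ 0.0043700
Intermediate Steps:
P = 67735 (P = -3 + 67738 = 67735)
j(264)/P = 296/67735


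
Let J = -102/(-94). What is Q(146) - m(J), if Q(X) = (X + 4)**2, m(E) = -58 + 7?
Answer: 22551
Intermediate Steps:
J = 51/47 (J = -102*(-1/94) = 51/47 ≈ 1.0851)
m(E) = -51
Q(X) = (4 + X)**2
Q(146) - m(J) = (4 + 146)**2 - 1*(-51) = 150**2 + 51 = 22500 + 51 = 22551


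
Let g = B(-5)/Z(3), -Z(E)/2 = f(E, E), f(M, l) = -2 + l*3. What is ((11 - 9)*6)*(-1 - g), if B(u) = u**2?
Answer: 66/7 ≈ 9.4286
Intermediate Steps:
f(M, l) = -2 + 3*l
Z(E) = 4 - 6*E (Z(E) = -2*(-2 + 3*E) = 4 - 6*E)
g = -25/14 (g = (-5)**2/(4 - 6*3) = 25/(4 - 18) = 25/(-14) = 25*(-1/14) = -25/14 ≈ -1.7857)
((11 - 9)*6)*(-1 - g) = ((11 - 9)*6)*(-1 - 1*(-25/14)) = (2*6)*(-1 + 25/14) = 12*(11/14) = 66/7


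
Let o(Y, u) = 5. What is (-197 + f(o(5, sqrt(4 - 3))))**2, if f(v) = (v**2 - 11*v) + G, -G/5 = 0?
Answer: 51529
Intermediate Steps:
G = 0 (G = -5*0 = 0)
f(v) = v**2 - 11*v (f(v) = (v**2 - 11*v) + 0 = v**2 - 11*v)
(-197 + f(o(5, sqrt(4 - 3))))**2 = (-197 + 5*(-11 + 5))**2 = (-197 + 5*(-6))**2 = (-197 - 30)**2 = (-227)**2 = 51529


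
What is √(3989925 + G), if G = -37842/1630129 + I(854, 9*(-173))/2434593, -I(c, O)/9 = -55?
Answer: √6982627996836722155295861152242/1322900217499 ≈ 1997.5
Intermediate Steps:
I(c, O) = 495 (I(c, O) = -9*(-55) = 495)
G = -30440984817/1322900217499 (G = -37842/1630129 + 495/2434593 = -37842*1/1630129 + 495*(1/2434593) = -37842/1630129 + 165/811531 = -30440984817/1322900217499 ≈ -0.023011)
√(3989925 + G) = √(3989925 - 30440984817/1322900217499) = √(5278272619863712758/1322900217499) = √6982627996836722155295861152242/1322900217499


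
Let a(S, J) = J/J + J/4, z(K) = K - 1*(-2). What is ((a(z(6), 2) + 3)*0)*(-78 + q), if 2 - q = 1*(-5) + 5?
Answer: 0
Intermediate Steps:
z(K) = 2 + K (z(K) = K + 2 = 2 + K)
a(S, J) = 1 + J/4 (a(S, J) = 1 + J*(¼) = 1 + J/4)
q = 2 (q = 2 - (1*(-5) + 5) = 2 - (-5 + 5) = 2 - 1*0 = 2 + 0 = 2)
((a(z(6), 2) + 3)*0)*(-78 + q) = (((1 + (¼)*2) + 3)*0)*(-78 + 2) = (((1 + ½) + 3)*0)*(-76) = ((3/2 + 3)*0)*(-76) = ((9/2)*0)*(-76) = 0*(-76) = 0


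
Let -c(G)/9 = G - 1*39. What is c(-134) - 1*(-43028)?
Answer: 44585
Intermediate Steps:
c(G) = 351 - 9*G (c(G) = -9*(G - 1*39) = -9*(G - 39) = -9*(-39 + G) = 351 - 9*G)
c(-134) - 1*(-43028) = (351 - 9*(-134)) - 1*(-43028) = (351 + 1206) + 43028 = 1557 + 43028 = 44585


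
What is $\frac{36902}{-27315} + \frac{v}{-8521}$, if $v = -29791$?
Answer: $\frac{499299223}{232751115} \approx 2.1452$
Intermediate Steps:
$\frac{36902}{-27315} + \frac{v}{-8521} = \frac{36902}{-27315} - \frac{29791}{-8521} = 36902 \left(- \frac{1}{27315}\right) - - \frac{29791}{8521} = - \frac{36902}{27315} + \frac{29791}{8521} = \frac{499299223}{232751115}$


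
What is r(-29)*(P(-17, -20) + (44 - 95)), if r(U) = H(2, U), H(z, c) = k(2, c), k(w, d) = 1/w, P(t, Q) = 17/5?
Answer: -119/5 ≈ -23.800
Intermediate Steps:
P(t, Q) = 17/5 (P(t, Q) = 17*(⅕) = 17/5)
H(z, c) = ½ (H(z, c) = 1/2 = ½)
r(U) = ½
r(-29)*(P(-17, -20) + (44 - 95)) = (17/5 + (44 - 95))/2 = (17/5 - 51)/2 = (½)*(-238/5) = -119/5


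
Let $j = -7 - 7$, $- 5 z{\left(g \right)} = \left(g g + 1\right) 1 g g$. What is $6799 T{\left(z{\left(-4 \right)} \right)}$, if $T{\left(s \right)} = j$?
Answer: $-95186$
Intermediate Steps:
$z{\left(g \right)} = - \frac{g^{2} \left(1 + g^{2}\right)}{5}$ ($z{\left(g \right)} = - \frac{\left(g g + 1\right) 1 g g}{5} = - \frac{\left(g^{2} + 1\right) 1 g^{2}}{5} = - \frac{\left(1 + g^{2}\right) g^{2}}{5} = - \frac{g^{2} \left(1 + g^{2}\right)}{5}$)
$j = -14$
$T{\left(s \right)} = -14$
$6799 T{\left(z{\left(-4 \right)} \right)} = 6799 \left(-14\right) = -95186$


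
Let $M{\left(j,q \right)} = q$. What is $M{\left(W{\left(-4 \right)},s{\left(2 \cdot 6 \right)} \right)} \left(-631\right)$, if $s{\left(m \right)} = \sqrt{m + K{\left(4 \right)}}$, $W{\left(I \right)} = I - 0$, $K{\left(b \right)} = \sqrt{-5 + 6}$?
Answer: $- 631 \sqrt{13} \approx -2275.1$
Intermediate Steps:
$K{\left(b \right)} = 1$ ($K{\left(b \right)} = \sqrt{1} = 1$)
$W{\left(I \right)} = I$ ($W{\left(I \right)} = I + 0 = I$)
$s{\left(m \right)} = \sqrt{1 + m}$ ($s{\left(m \right)} = \sqrt{m + 1} = \sqrt{1 + m}$)
$M{\left(W{\left(-4 \right)},s{\left(2 \cdot 6 \right)} \right)} \left(-631\right) = \sqrt{1 + 2 \cdot 6} \left(-631\right) = \sqrt{1 + 12} \left(-631\right) = \sqrt{13} \left(-631\right) = - 631 \sqrt{13}$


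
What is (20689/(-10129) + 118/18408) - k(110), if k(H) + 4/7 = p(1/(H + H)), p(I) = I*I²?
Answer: -6161005069031/4206290088000 ≈ -1.4647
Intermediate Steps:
p(I) = I³
k(H) = -4/7 + 1/(8*H³) (k(H) = -4/7 + (1/(H + H))³ = -4/7 + (1/(2*H))³ = -4/7 + 1/(8*H³))
(20689/(-10129) + 118/18408) - k(110) = (20689/(-10129) + 118/18408) - (-4/7 + (⅛)/110³) = (20689*(-1/10129) + 118*(1/18408)) - (-4/7 + (⅛)*(1/1331000)) = (-20689/10129 + 1/156) - (-4/7 + 1/10648000) = -3217355/1580124 - 1*(-42591993/74536000) = -3217355/1580124 + 42591993/74536000 = -6161005069031/4206290088000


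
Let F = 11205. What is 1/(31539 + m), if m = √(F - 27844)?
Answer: 31539/994725160 - I*√16639/994725160 ≈ 3.1706e-5 - 1.2968e-7*I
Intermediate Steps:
m = I*√16639 (m = √(11205 - 27844) = √(-16639) = I*√16639 ≈ 128.99*I)
1/(31539 + m) = 1/(31539 + I*√16639)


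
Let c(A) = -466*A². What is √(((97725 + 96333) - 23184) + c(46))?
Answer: I*√815182 ≈ 902.87*I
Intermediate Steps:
√(((97725 + 96333) - 23184) + c(46)) = √(((97725 + 96333) - 23184) - 466*46²) = √((194058 - 23184) - 466*2116) = √(170874 - 986056) = √(-815182) = I*√815182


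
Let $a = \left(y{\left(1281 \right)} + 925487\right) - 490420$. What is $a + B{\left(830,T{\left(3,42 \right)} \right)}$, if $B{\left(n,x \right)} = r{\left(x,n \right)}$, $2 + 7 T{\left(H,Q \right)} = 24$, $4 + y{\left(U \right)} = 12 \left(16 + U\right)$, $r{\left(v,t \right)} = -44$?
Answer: $450583$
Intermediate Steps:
$y{\left(U \right)} = 188 + 12 U$ ($y{\left(U \right)} = -4 + 12 \left(16 + U\right) = -4 + \left(192 + 12 U\right) = 188 + 12 U$)
$T{\left(H,Q \right)} = \frac{22}{7}$ ($T{\left(H,Q \right)} = - \frac{2}{7} + \frac{1}{7} \cdot 24 = - \frac{2}{7} + \frac{24}{7} = \frac{22}{7}$)
$B{\left(n,x \right)} = -44$
$a = 450627$ ($a = \left(\left(188 + 12 \cdot 1281\right) + 925487\right) - 490420 = \left(\left(188 + 15372\right) + 925487\right) - 490420 = \left(15560 + 925487\right) - 490420 = 941047 - 490420 = 450627$)
$a + B{\left(830,T{\left(3,42 \right)} \right)} = 450627 - 44 = 450583$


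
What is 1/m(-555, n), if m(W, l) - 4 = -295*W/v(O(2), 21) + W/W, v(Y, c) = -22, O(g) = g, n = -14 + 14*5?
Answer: -22/163615 ≈ -0.00013446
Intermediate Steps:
n = 56 (n = -14 + 70 = 56)
m(W, l) = 5 + 295*W/22 (m(W, l) = 4 + (-295*(-W/22) + W/W) = 4 + (-(-295)*W/22 + 1) = 4 + (295*W/22 + 1) = 4 + (1 + 295*W/22) = 5 + 295*W/22)
1/m(-555, n) = 1/(5 + (295/22)*(-555)) = 1/(5 - 163725/22) = 1/(-163615/22) = -22/163615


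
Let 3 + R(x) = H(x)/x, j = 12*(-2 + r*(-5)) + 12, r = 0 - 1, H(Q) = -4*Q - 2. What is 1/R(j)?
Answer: -24/169 ≈ -0.14201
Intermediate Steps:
H(Q) = -2 - 4*Q
r = -1
j = 48 (j = 12*(-2 - 1*(-5)) + 12 = 12*(-2 + 5) + 12 = 12*3 + 12 = 36 + 12 = 48)
R(x) = -3 + (-2 - 4*x)/x
1/R(j) = 1/(-7 - 2/48) = 1/(-7 - 2*1/48) = 1/(-7 - 1/24) = 1/(-169/24) = -24/169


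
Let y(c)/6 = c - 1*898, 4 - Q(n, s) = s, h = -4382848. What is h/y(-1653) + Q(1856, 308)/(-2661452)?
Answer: 1458093028540/5092023039 ≈ 286.35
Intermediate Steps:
Q(n, s) = 4 - s
y(c) = -5388 + 6*c (y(c) = 6*(c - 1*898) = 6*(c - 898) = 6*(-898 + c) = -5388 + 6*c)
h/y(-1653) + Q(1856, 308)/(-2661452) = -4382848/(-5388 + 6*(-1653)) + (4 - 1*308)/(-2661452) = -4382848/(-5388 - 9918) + (4 - 308)*(-1/2661452) = -4382848/(-15306) - 304*(-1/2661452) = -4382848*(-1/15306) + 76/665363 = 2191424/7653 + 76/665363 = 1458093028540/5092023039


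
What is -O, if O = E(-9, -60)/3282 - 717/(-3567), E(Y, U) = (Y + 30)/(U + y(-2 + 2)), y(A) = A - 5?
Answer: -16986967/84549790 ≈ -0.20091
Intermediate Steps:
y(A) = -5 + A
E(Y, U) = (30 + Y)/(-5 + U) (E(Y, U) = (Y + 30)/(U + (-5 + (-2 + 2))) = (30 + Y)/(U + (-5 + 0)) = (30 + Y)/(U - 5) = (30 + Y)/(-5 + U))
O = 16986967/84549790 (O = ((30 - 9)/(-5 - 60))/3282 - 717/(-3567) = (21/(-65))*(1/3282) - 717*(-1/3567) = -1/65*21*(1/3282) + 239/1189 = -21/65*1/3282 + 239/1189 = -7/71110 + 239/1189 = 16986967/84549790 ≈ 0.20091)
-O = -1*16986967/84549790 = -16986967/84549790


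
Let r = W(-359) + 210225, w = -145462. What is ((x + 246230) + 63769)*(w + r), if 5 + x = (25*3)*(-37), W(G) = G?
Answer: 19786132476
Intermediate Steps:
x = -2780 (x = -5 + (25*3)*(-37) = -5 + 75*(-37) = -5 - 2775 = -2780)
r = 209866 (r = -359 + 210225 = 209866)
((x + 246230) + 63769)*(w + r) = ((-2780 + 246230) + 63769)*(-145462 + 209866) = (243450 + 63769)*64404 = 307219*64404 = 19786132476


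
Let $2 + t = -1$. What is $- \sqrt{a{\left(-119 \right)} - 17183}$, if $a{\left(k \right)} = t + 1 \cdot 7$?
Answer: $- i \sqrt{17179} \approx - 131.07 i$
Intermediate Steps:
$t = -3$ ($t = -2 - 1 = -3$)
$a{\left(k \right)} = 4$ ($a{\left(k \right)} = -3 + 1 \cdot 7 = -3 + 7 = 4$)
$- \sqrt{a{\left(-119 \right)} - 17183} = - \sqrt{4 - 17183} = - \sqrt{-17179} = - i \sqrt{17179}$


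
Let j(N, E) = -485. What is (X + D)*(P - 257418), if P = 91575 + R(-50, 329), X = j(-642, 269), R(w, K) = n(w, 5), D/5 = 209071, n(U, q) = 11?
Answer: -173272881840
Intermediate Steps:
D = 1045355 (D = 5*209071 = 1045355)
R(w, K) = 11
X = -485
P = 91586 (P = 91575 + 11 = 91586)
(X + D)*(P - 257418) = (-485 + 1045355)*(91586 - 257418) = 1044870*(-165832) = -173272881840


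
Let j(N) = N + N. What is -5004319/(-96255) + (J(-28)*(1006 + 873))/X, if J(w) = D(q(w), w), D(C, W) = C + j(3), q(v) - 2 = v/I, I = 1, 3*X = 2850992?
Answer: 3564105411437/68605558740 ≈ 51.951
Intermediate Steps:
X = 2850992/3 (X = (⅓)*2850992 = 2850992/3 ≈ 9.5033e+5)
q(v) = 2 + v (q(v) = 2 + v/1 = 2 + v*1 = 2 + v)
j(N) = 2*N
D(C, W) = 6 + C (D(C, W) = C + 2*3 = C + 6 = 6 + C)
J(w) = 8 + w (J(w) = 6 + (2 + w) = 8 + w)
-5004319/(-96255) + (J(-28)*(1006 + 873))/X = -5004319/(-96255) + ((8 - 28)*(1006 + 873))/(2850992/3) = -5004319*(-1/96255) - 20*1879*(3/2850992) = 5004319/96255 - 37580*3/2850992 = 5004319/96255 - 28185/712748 = 3564105411437/68605558740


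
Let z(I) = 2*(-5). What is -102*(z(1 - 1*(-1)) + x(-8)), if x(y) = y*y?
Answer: -5508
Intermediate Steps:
x(y) = y²
z(I) = -10
-102*(z(1 - 1*(-1)) + x(-8)) = -102*(-10 + (-8)²) = -102*(-10 + 64) = -102*54 = -5508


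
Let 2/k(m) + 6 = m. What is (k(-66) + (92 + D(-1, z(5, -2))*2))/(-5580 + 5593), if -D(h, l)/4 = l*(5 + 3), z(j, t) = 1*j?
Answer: -8209/468 ≈ -17.541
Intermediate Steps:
k(m) = 2/(-6 + m)
z(j, t) = j
D(h, l) = -32*l (D(h, l) = -4*l*(5 + 3) = -4*l*8 = -32*l)
(k(-66) + (92 + D(-1, z(5, -2))*2))/(-5580 + 5593) = (2/(-6 - 66) + (92 - 32*5*2))/(-5580 + 5593) = (2/(-72) + (92 - 160*2))/13 = (2*(-1/72) + (92 - 320))*(1/13) = (-1/36 - 228)*(1/13) = -8209/36*1/13 = -8209/468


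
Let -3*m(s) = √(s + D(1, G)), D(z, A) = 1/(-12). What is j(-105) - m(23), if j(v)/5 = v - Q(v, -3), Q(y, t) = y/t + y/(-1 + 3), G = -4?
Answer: -875/2 + 5*√33/18 ≈ -435.90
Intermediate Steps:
Q(y, t) = y/2 + y/t (Q(y, t) = y/t + y/2 = y/2 + y/t)
D(z, A) = -1/12
m(s) = -√(-1/12 + s)/3 (m(s) = -√(s - 1/12)/3 = -√(-1/12 + s)/3)
j(v) = 25*v/6 (j(v) = 5*(v - (v/2 + v/(-3))) = 5*(v - (v/2 + v*(-⅓))) = 5*(v - (v/2 - v/3)) = 5*(v - v/6) = 5*(5*v/6) = 25*v/6)
j(-105) - m(23) = (25/6)*(-105) - (-1)*√(-3 + 36*23)/18 = -875/2 - (-1)*√(-3 + 828)/18 = -875/2 - (-1)*√825/18 = -875/2 - (-1)*5*√33/18 = -875/2 - (-5)*√33/18 = -875/2 + 5*√33/18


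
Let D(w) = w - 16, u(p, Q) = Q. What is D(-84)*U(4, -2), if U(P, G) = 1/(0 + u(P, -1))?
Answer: 100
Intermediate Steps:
D(w) = -16 + w
U(P, G) = -1 (U(P, G) = 1/(0 - 1) = 1/(-1) = -1)
D(-84)*U(4, -2) = (-16 - 84)*(-1) = -100*(-1) = 100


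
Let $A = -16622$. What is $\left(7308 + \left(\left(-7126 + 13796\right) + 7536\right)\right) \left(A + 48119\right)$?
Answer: $677626458$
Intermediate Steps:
$\left(7308 + \left(\left(-7126 + 13796\right) + 7536\right)\right) \left(A + 48119\right) = \left(7308 + \left(\left(-7126 + 13796\right) + 7536\right)\right) \left(-16622 + 48119\right) = \left(7308 + \left(6670 + 7536\right)\right) 31497 = \left(7308 + 14206\right) 31497 = 21514 \cdot 31497 = 677626458$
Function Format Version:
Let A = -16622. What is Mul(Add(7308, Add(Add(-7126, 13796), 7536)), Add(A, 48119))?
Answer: 677626458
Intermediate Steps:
Mul(Add(7308, Add(Add(-7126, 13796), 7536)), Add(A, 48119)) = Mul(Add(7308, Add(Add(-7126, 13796), 7536)), Add(-16622, 48119)) = Mul(Add(7308, Add(6670, 7536)), 31497) = Mul(Add(7308, 14206), 31497) = Mul(21514, 31497) = 677626458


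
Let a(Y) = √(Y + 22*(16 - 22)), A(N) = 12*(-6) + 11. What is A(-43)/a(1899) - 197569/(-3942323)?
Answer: 197569/3942323 - 61*√1767/1767 ≈ -1.4010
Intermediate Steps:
A(N) = -61 (A(N) = -72 + 11 = -61)
a(Y) = √(-132 + Y) (a(Y) = √(Y + 22*(-6)) = √(Y - 132) = √(-132 + Y))
A(-43)/a(1899) - 197569/(-3942323) = -61/√(-132 + 1899) - 197569/(-3942323) = -61*√1767/1767 - 197569*(-1/3942323) = -61*√1767/1767 + 197569/3942323 = 197569/3942323 - 61*√1767/1767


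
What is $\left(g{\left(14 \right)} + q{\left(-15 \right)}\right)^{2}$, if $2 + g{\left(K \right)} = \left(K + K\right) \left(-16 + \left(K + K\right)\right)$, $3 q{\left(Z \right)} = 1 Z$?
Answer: $108241$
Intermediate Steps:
$q{\left(Z \right)} = \frac{Z}{3}$ ($q{\left(Z \right)} = \frac{1 Z}{3} = \frac{Z}{3}$)
$g{\left(K \right)} = -2 + 2 K \left(-16 + 2 K\right)$ ($g{\left(K \right)} = -2 + \left(K + K\right) \left(-16 + \left(K + K\right)\right) = -2 + 2 K \left(-16 + 2 K\right)$)
$\left(g{\left(14 \right)} + q{\left(-15 \right)}\right)^{2} = \left(\left(-2 - 448 + 4 \cdot 14^{2}\right) + \frac{1}{3} \left(-15\right)\right)^{2} = \left(\left(-2 - 448 + 4 \cdot 196\right) - 5\right)^{2} = \left(\left(-2 - 448 + 784\right) - 5\right)^{2} = \left(334 - 5\right)^{2} = 329^{2} = 108241$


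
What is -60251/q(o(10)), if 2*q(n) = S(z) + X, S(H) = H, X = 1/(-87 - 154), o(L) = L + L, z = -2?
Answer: 29040982/483 ≈ 60126.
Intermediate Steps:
o(L) = 2*L
X = -1/241 (X = 1/(-241) = -1/241 ≈ -0.0041494)
q(n) = -483/482 (q(n) = (-2 - 1/241)/2 = (½)*(-483/241) = -483/482)
-60251/q(o(10)) = -60251/(-483/482) = -60251*(-482/483) = 29040982/483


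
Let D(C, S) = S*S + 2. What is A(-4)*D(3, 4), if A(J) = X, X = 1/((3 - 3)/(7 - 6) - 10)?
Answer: -9/5 ≈ -1.8000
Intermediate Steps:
X = -⅒ (X = 1/(0/1 - 10) = 1/(0*1 - 10) = 1/(0 - 10) = 1/(-10) = -⅒ ≈ -0.10000)
D(C, S) = 2 + S² (D(C, S) = S² + 2 = 2 + S²)
A(J) = -⅒
A(-4)*D(3, 4) = -(2 + 4²)/10 = -(2 + 16)/10 = -⅒*18 = -9/5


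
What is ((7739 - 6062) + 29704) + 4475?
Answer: 35856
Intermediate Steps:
((7739 - 6062) + 29704) + 4475 = (1677 + 29704) + 4475 = 31381 + 4475 = 35856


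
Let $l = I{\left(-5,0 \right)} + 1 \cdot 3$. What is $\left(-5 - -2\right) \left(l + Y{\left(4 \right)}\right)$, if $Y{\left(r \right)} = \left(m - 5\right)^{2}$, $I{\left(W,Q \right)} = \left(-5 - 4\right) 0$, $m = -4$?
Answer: $-252$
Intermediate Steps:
$I{\left(W,Q \right)} = 0$ ($I{\left(W,Q \right)} = \left(-9\right) 0 = 0$)
$l = 3$ ($l = 0 + 1 \cdot 3 = 0 + 3 = 3$)
$Y{\left(r \right)} = 81$ ($Y{\left(r \right)} = \left(-4 - 5\right)^{2} = \left(-9\right)^{2} = 81$)
$\left(-5 - -2\right) \left(l + Y{\left(4 \right)}\right) = \left(-5 - -2\right) \left(3 + 81\right) = \left(-5 + 2\right) 84 = \left(-3\right) 84 = -252$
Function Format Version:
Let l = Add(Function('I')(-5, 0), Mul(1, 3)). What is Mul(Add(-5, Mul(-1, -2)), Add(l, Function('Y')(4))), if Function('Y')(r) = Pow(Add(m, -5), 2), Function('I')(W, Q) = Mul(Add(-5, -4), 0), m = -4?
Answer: -252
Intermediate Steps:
Function('I')(W, Q) = 0 (Function('I')(W, Q) = Mul(-9, 0) = 0)
l = 3 (l = Add(0, Mul(1, 3)) = Add(0, 3) = 3)
Function('Y')(r) = 81 (Function('Y')(r) = Pow(Add(-4, -5), 2) = Pow(-9, 2) = 81)
Mul(Add(-5, Mul(-1, -2)), Add(l, Function('Y')(4))) = Mul(Add(-5, Mul(-1, -2)), Add(3, 81)) = Mul(Add(-5, 2), 84) = Mul(-3, 84) = -252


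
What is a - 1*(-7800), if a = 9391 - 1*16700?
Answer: 491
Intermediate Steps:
a = -7309 (a = 9391 - 16700 = -7309)
a - 1*(-7800) = -7309 - 1*(-7800) = -7309 + 7800 = 491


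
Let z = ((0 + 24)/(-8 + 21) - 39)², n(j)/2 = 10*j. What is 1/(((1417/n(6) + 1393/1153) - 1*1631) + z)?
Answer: -23382840/5555183591 ≈ -0.0042092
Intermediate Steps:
n(j) = 20*j (n(j) = 2*(10*j) = 20*j)
z = 233289/169 (z = (24/13 - 39)² = (-483/13)² = 233289/169 ≈ 1380.4)
1/(((1417/n(6) + 1393/1153) - 1*1631) + z) = 1/(((1417/((20*6)) + 1393/1153) - 1*1631) + 233289/169) = 1/(((1417/120 + 1393*(1/1153)) - 1631) + 233289/169) = 1/(((1417*(1/120) + 1393/1153) - 1631) + 233289/169) = 1/(((1417/120 + 1393/1153) - 1631) + 233289/169) = 1/((1800961/138360 - 1631) + 233289/169) = 1/(-223864199/138360 + 233289/169) = 1/(-5555183591/23382840) = -23382840/5555183591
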